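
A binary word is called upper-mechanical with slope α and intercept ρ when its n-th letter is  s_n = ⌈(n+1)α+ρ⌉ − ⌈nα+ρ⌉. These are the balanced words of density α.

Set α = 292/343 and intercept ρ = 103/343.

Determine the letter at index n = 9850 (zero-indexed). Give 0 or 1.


(n+1)α + ρ = (9851·292 + 103) / 343 = 2876595/343
nα + ρ     = (9850·292 + 103) / 343 = 2876303/343
⌈2876595/343⌉ = 8387,  ⌈2876303/343⌉ = 8386
s_{9850} = 8387 − 8386 = 1

1


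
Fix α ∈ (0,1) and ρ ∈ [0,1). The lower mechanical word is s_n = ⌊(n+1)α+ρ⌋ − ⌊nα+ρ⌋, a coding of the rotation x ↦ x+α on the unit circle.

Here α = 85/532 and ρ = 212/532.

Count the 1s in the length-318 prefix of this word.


51

#1s = Σ_{n=0}^{317} s_n = Σ_{n=0}^{317} (⌊(n+1)α+ρ⌋ − ⌊nα+ρ⌋)
the sum telescopes: every ⌊nα+ρ⌋ with 0 < n < 318 appears once with + and once with −, leaving ⌊318α+ρ⌋ − ⌊0·α+ρ⌋
318α + ρ = (318·85 + 212) / 532 = 27242/532
ρ = 212/532
⌊27242/532⌋ = 51,  ⌊212/532⌋ = 0
#1s = 51 − 0 = 51


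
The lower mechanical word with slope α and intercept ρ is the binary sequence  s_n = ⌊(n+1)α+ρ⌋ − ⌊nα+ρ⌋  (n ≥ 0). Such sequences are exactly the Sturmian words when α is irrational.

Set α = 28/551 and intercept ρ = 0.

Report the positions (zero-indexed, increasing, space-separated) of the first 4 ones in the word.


19 39 59 78

n=0: ⌊28/551⌋−⌊0/551⌋ = 0−0 = 0
n=1: ⌊56/551⌋−⌊28/551⌋ = 0−0 = 0
  …
n=19: ⌊560/551⌋−⌊532/551⌋ = 1−0 = 1  ← one
n=20: ⌊588/551⌋−⌊560/551⌋ = 1−1 = 0
n=21: ⌊616/551⌋−⌊588/551⌋ = 1−1 = 0
  …
n=39: ⌊1120/551⌋−⌊1092/551⌋ = 2−1 = 1  ← one
n=40: ⌊1148/551⌋−⌊1120/551⌋ = 2−2 = 0
n=41: ⌊1176/551⌋−⌊1148/551⌋ = 2−2 = 0
  …
n=59: ⌊1680/551⌋−⌊1652/551⌋ = 3−2 = 1  ← one
n=60: ⌊1708/551⌋−⌊1680/551⌋ = 3−3 = 0
n=61: ⌊1736/551⌋−⌊1708/551⌋ = 3−3 = 0
  …
n=78: ⌊2212/551⌋−⌊2184/551⌋ = 4−3 = 1  ← one
positions of the first 4 ones: 19 39 59 78


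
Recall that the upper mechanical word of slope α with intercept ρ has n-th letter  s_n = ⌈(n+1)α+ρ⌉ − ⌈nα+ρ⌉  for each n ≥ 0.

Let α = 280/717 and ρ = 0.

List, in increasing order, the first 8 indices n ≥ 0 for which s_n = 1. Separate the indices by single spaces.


0 2 5 7 10 12 15 17

n=0: ⌈280/717⌉−⌈0/717⌉ = 1−0 = 1  ← one
n=1: ⌈560/717⌉−⌈280/717⌉ = 1−1 = 0
n=2: ⌈840/717⌉−⌈560/717⌉ = 2−1 = 1  ← one
n=3: ⌈1120/717⌉−⌈840/717⌉ = 2−2 = 0
n=4: ⌈1400/717⌉−⌈1120/717⌉ = 2−2 = 0
n=5: ⌈1680/717⌉−⌈1400/717⌉ = 3−2 = 1  ← one
n=6: ⌈1960/717⌉−⌈1680/717⌉ = 3−3 = 0
n=7: ⌈2240/717⌉−⌈1960/717⌉ = 4−3 = 1  ← one
n=8: ⌈2520/717⌉−⌈2240/717⌉ = 4−4 = 0
n=9: ⌈2800/717⌉−⌈2520/717⌉ = 4−4 = 0
n=10: ⌈3080/717⌉−⌈2800/717⌉ = 5−4 = 1  ← one
n=11: ⌈3360/717⌉−⌈3080/717⌉ = 5−5 = 0
n=12: ⌈3640/717⌉−⌈3360/717⌉ = 6−5 = 1  ← one
n=13: ⌈3920/717⌉−⌈3640/717⌉ = 6−6 = 0
n=14: ⌈4200/717⌉−⌈3920/717⌉ = 6−6 = 0
n=15: ⌈4480/717⌉−⌈4200/717⌉ = 7−6 = 1  ← one
n=16: ⌈4760/717⌉−⌈4480/717⌉ = 7−7 = 0
n=17: ⌈5040/717⌉−⌈4760/717⌉ = 8−7 = 1  ← one
positions of the first 8 ones: 0 2 5 7 10 12 15 17


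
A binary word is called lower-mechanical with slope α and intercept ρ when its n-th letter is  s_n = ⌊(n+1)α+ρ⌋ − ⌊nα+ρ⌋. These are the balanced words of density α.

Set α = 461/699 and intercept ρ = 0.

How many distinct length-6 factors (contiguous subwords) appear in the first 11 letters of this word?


4

t_n = ⌊(n·461)/699⌋ for n = 0 … 11:
  n=0…9: ⌊0/699⌋=0 ⌊461/699⌋=0 ⌊922/699⌋=1 ⌊1383/699⌋=1 ⌊1844/699⌋=2 ⌊2305/699⌋=3 ⌊2766/699⌋=3 ⌊3227/699⌋=4 ⌊3688/699⌋=5 ⌊4149/699⌋=5
  n=10…11: ⌊4610/699⌋=6 ⌊5071/699⌋=7
s_n = t_(n+1) − t_n for n = 0 … 10 gives
prefix = 01011011011
slide a length-6 window over [0..5] … [5..10] (6 windows); first occurrence of each distinct factor:
  [  0..  5] 010110
  [  1..  6] 101101
  [  2..  7] 011011
  [  3..  8] 110110
  (the other 2 windows repeat one of these)
distinct factors: {010110, 011011, 101101, 110110}
count = 4  (Sturmian bound for length 6 is 7)


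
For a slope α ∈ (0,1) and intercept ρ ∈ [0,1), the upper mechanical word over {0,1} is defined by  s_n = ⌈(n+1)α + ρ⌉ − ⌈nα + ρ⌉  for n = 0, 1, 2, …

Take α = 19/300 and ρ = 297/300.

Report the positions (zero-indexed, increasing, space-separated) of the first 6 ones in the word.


n=0: ⌈316/300⌉−⌈297/300⌉ = 2−1 = 1  ← one
n=1: ⌈335/300⌉−⌈316/300⌉ = 2−2 = 0
n=2: ⌈354/300⌉−⌈335/300⌉ = 2−2 = 0
  …
n=15: ⌈601/300⌉−⌈582/300⌉ = 3−2 = 1  ← one
n=16: ⌈620/300⌉−⌈601/300⌉ = 3−3 = 0
n=17: ⌈639/300⌉−⌈620/300⌉ = 3−3 = 0
  …
n=31: ⌈905/300⌉−⌈886/300⌉ = 4−3 = 1  ← one
n=32: ⌈924/300⌉−⌈905/300⌉ = 4−4 = 0
n=33: ⌈943/300⌉−⌈924/300⌉ = 4−4 = 0
  …
n=47: ⌈1209/300⌉−⌈1190/300⌉ = 5−4 = 1  ← one
n=48: ⌈1228/300⌉−⌈1209/300⌉ = 5−5 = 0
n=49: ⌈1247/300⌉−⌈1228/300⌉ = 5−5 = 0
  …
n=63: ⌈1513/300⌉−⌈1494/300⌉ = 6−5 = 1  ← one
n=64: ⌈1532/300⌉−⌈1513/300⌉ = 6−6 = 0
n=65: ⌈1551/300⌉−⌈1532/300⌉ = 6−6 = 0
  …
n=79: ⌈1817/300⌉−⌈1798/300⌉ = 7−6 = 1  ← one
positions of the first 6 ones: 0 15 31 47 63 79

0 15 31 47 63 79


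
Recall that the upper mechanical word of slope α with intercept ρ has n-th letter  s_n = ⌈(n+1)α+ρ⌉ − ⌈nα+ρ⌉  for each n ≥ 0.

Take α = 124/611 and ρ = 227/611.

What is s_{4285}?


1

(n+1)α + ρ = (4286·124 + 227) / 611 = 531691/611
nα + ρ     = (4285·124 + 227) / 611 = 531567/611
⌈531691/611⌉ = 871,  ⌈531567/611⌉ = 870
s_{4285} = 871 − 870 = 1


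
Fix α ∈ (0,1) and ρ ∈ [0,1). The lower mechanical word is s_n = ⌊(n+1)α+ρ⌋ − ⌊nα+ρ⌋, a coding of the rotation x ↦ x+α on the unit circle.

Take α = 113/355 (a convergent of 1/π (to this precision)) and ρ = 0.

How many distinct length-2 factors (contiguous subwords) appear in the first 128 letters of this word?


3

t_n = ⌊(n·113)/355⌋ for n = 0 … 128:
  n=0…9: ⌊0/355⌋=0 ⌊113/355⌋=0 ⌊226/355⌋=0 ⌊339/355⌋=0 ⌊452/355⌋=1 ⌊565/355⌋=1 ⌊678/355⌋=1 ⌊791/355⌋=2 ⌊904/355⌋=2 ⌊1017/355⌋=2
  n=10…19: ⌊1130/355⌋=3 ⌊1243/355⌋=3 ⌊1356/355⌋=3 ⌊1469/355⌋=4 ⌊1582/355⌋=4 ⌊1695/355⌋=4 ⌊1808/355⌋=5 ⌊1921/355⌋=5 ⌊2034/355⌋=5 ⌊2147/355⌋=6
  n=20…29: ⌊2260/355⌋=6 ⌊2373/355⌋=6 ⌊2486/355⌋=7 ⌊2599/355⌋=7 ⌊2712/355⌋=7 ⌊2825/355⌋=7 ⌊2938/355⌋=8 ⌊3051/355⌋=8 ⌊3164/355⌋=8 ⌊3277/355⌋=9
  n=30…39: ⌊3390/355⌋=9 ⌊3503/355⌋=9 ⌊3616/355⌋=10 ⌊3729/355⌋=10 ⌊3842/355⌋=10 ⌊3955/355⌋=11 ⌊4068/355⌋=11 ⌊4181/355⌋=11 ⌊4294/355⌋=12 ⌊4407/355⌋=12
  n=40…49: ⌊4520/355⌋=12 ⌊4633/355⌋=13 ⌊4746/355⌋=13 ⌊4859/355⌋=13 ⌊4972/355⌋=14 ⌊5085/355⌋=14 ⌊5198/355⌋=14 ⌊5311/355⌋=14 ⌊5424/355⌋=15 ⌊5537/355⌋=15
  n=50…59: ⌊5650/355⌋=15 ⌊5763/355⌋=16 ⌊5876/355⌋=16 ⌊5989/355⌋=16 ⌊6102/355⌋=17 ⌊6215/355⌋=17 ⌊6328/355⌋=17 ⌊6441/355⌋=18 ⌊6554/355⌋=18 ⌊6667/355⌋=18
  n=60…69: ⌊6780/355⌋=19 ⌊6893/355⌋=19 ⌊7006/355⌋=19 ⌊7119/355⌋=20 ⌊7232/355⌋=20 ⌊7345/355⌋=20 ⌊7458/355⌋=21 ⌊7571/355⌋=21 ⌊7684/355⌋=21 ⌊7797/355⌋=21
  n=70…79: ⌊7910/355⌋=22 ⌊8023/355⌋=22 ⌊8136/355⌋=22 ⌊8249/355⌋=23 ⌊8362/355⌋=23 ⌊8475/355⌋=23 ⌊8588/355⌋=24 ⌊8701/355⌋=24 ⌊8814/355⌋=24 ⌊8927/355⌋=25
  n=80…89: ⌊9040/355⌋=25 ⌊9153/355⌋=25 ⌊9266/355⌋=26 ⌊9379/355⌋=26 ⌊9492/355⌋=26 ⌊9605/355⌋=27 ⌊9718/355⌋=27 ⌊9831/355⌋=27 ⌊9944/355⌋=28 ⌊10057/355⌋=28
  n=90…99: ⌊10170/355⌋=28 ⌊10283/355⌋=28 ⌊10396/355⌋=29 ⌊10509/355⌋=29 ⌊10622/355⌋=29 ⌊10735/355⌋=30 ⌊10848/355⌋=30 ⌊10961/355⌋=30 ⌊11074/355⌋=31 ⌊11187/355⌋=31
  n=100…109: ⌊11300/355⌋=31 ⌊11413/355⌋=32 ⌊11526/355⌋=32 ⌊11639/355⌋=32 ⌊11752/355⌋=33 ⌊11865/355⌋=33 ⌊11978/355⌋=33 ⌊12091/355⌋=34 ⌊12204/355⌋=34 ⌊12317/355⌋=34
  n=110…119: ⌊12430/355⌋=35 ⌊12543/355⌋=35 ⌊12656/355⌋=35 ⌊12769/355⌋=35 ⌊12882/355⌋=36 ⌊12995/355⌋=36 ⌊13108/355⌋=36 ⌊13221/355⌋=37 ⌊13334/355⌋=37 ⌊13447/355⌋=37
  n=120…128: ⌊13560/355⌋=38 ⌊13673/355⌋=38 ⌊13786/355⌋=38 ⌊13899/355⌋=39 ⌊14012/355⌋=39 ⌊14125/355⌋=39 ⌊14238/355⌋=40 ⌊14351/355⌋=40 ⌊14464/355⌋=40
s_n = t_(n+1) − t_n for n = 0 … 127 gives
prefix = 00010010010010010010010001001001001001001001000100100100100100100100010010010010010010010001001001001001001001000100100100100100
slide a length-2 window over [0..1] … [126..127] (127 windows); first occurrence of each distinct factor:
  [  0..  1] 00
  [  2..  3] 01
  [  3..  4] 10
  (the other 124 windows repeat one of these)
distinct factors: {00, 01, 10}
count = 3  (Sturmian bound for length 2 is 3)


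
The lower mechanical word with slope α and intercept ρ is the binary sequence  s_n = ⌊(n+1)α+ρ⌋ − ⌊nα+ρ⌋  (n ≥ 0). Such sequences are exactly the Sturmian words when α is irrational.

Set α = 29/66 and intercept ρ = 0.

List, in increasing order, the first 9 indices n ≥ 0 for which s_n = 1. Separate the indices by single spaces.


2 4 6 9 11 13 15 18 20

n=0: ⌊29/66⌋−⌊0/66⌋ = 0−0 = 0
n=1: ⌊58/66⌋−⌊29/66⌋ = 0−0 = 0
n=2: ⌊87/66⌋−⌊58/66⌋ = 1−0 = 1  ← one
n=3: ⌊116/66⌋−⌊87/66⌋ = 1−1 = 0
n=4: ⌊145/66⌋−⌊116/66⌋ = 2−1 = 1  ← one
n=5: ⌊174/66⌋−⌊145/66⌋ = 2−2 = 0
n=6: ⌊203/66⌋−⌊174/66⌋ = 3−2 = 1  ← one
n=7: ⌊232/66⌋−⌊203/66⌋ = 3−3 = 0
n=8: ⌊261/66⌋−⌊232/66⌋ = 3−3 = 0
n=9: ⌊290/66⌋−⌊261/66⌋ = 4−3 = 1  ← one
n=10: ⌊319/66⌋−⌊290/66⌋ = 4−4 = 0
n=11: ⌊348/66⌋−⌊319/66⌋ = 5−4 = 1  ← one
n=12: ⌊377/66⌋−⌊348/66⌋ = 5−5 = 0
n=13: ⌊406/66⌋−⌊377/66⌋ = 6−5 = 1  ← one
n=14: ⌊435/66⌋−⌊406/66⌋ = 6−6 = 0
n=15: ⌊464/66⌋−⌊435/66⌋ = 7−6 = 1  ← one
n=16: ⌊493/66⌋−⌊464/66⌋ = 7−7 = 0
n=17: ⌊522/66⌋−⌊493/66⌋ = 7−7 = 0
n=18: ⌊551/66⌋−⌊522/66⌋ = 8−7 = 1  ← one
n=19: ⌊580/66⌋−⌊551/66⌋ = 8−8 = 0
n=20: ⌊609/66⌋−⌊580/66⌋ = 9−8 = 1  ← one
positions of the first 9 ones: 2 4 6 9 11 13 15 18 20


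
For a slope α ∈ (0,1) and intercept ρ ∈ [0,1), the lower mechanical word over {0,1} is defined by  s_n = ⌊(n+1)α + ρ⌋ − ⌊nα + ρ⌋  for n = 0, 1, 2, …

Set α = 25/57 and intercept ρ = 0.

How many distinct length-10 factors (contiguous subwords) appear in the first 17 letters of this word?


8

t_n = ⌊(n·25)/57⌋ for n = 0 … 17:
  n=0…9: ⌊0/57⌋=0 ⌊25/57⌋=0 ⌊50/57⌋=0 ⌊75/57⌋=1 ⌊100/57⌋=1 ⌊125/57⌋=2 ⌊150/57⌋=2 ⌊175/57⌋=3 ⌊200/57⌋=3 ⌊225/57⌋=3
  n=10…17: ⌊250/57⌋=4 ⌊275/57⌋=4 ⌊300/57⌋=5 ⌊325/57⌋=5 ⌊350/57⌋=6 ⌊375/57⌋=6 ⌊400/57⌋=7 ⌊425/57⌋=7
s_n = t_(n+1) − t_n for n = 0 … 16 gives
prefix = 00101010010101010
slide a length-10 window over [0..9] … [7..16] (8 windows); first occurrence of each distinct factor:
  [  0..  9] 0010101001
  [  1.. 10] 0101010010
  [  2.. 11] 1010100101
  [  3.. 12] 0101001010
  [  4.. 13] 1010010101
  [  5.. 14] 0100101010
  [  6.. 15] 1001010101
  [  7.. 16] 0010101010
distinct factors: {0010101001, 0010101010, 0100101010, 0101001010, 0101010010, 1001010101, 1010010101, 1010100101}
count = 8  (Sturmian bound for length 10 is 11)


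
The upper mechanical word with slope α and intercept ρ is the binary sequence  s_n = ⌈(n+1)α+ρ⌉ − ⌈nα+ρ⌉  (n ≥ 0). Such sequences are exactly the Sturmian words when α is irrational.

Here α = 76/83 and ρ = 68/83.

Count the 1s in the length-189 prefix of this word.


173

#1s = Σ_{n=0}^{188} s_n = Σ_{n=0}^{188} (⌈(n+1)α+ρ⌉ − ⌈nα+ρ⌉)
the sum telescopes: every ⌈nα+ρ⌉ with 0 < n < 189 appears once with + and once with −, leaving ⌈189α+ρ⌉ − ⌈0·α+ρ⌉
189α + ρ = (189·76 + 68) / 83 = 14432/83
ρ = 68/83
⌈14432/83⌉ = 174,  ⌈68/83⌉ = 1
#1s = 174 − 1 = 173


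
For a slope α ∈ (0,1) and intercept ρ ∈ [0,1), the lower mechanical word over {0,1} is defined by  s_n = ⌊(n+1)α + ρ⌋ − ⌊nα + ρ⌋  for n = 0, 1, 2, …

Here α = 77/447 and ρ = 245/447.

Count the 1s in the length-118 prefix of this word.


20

#1s = Σ_{n=0}^{117} s_n = Σ_{n=0}^{117} (⌊(n+1)α+ρ⌋ − ⌊nα+ρ⌋)
the sum telescopes: every ⌊nα+ρ⌋ with 0 < n < 118 appears once with + and once with −, leaving ⌊118α+ρ⌋ − ⌊0·α+ρ⌋
118α + ρ = (118·77 + 245) / 447 = 9331/447
ρ = 245/447
⌊9331/447⌋ = 20,  ⌊245/447⌋ = 0
#1s = 20 − 0 = 20


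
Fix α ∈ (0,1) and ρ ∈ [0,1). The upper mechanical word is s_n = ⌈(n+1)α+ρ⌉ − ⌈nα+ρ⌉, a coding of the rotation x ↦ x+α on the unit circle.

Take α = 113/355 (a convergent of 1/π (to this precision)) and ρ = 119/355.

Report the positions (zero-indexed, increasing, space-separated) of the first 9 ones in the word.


2 5 8 11 14 17 20 24 27

n=0: ⌈232/355⌉−⌈119/355⌉ = 1−1 = 0
n=1: ⌈345/355⌉−⌈232/355⌉ = 1−1 = 0
n=2: ⌈458/355⌉−⌈345/355⌉ = 2−1 = 1  ← one
n=3: ⌈571/355⌉−⌈458/355⌉ = 2−2 = 0
n=4: ⌈684/355⌉−⌈571/355⌉ = 2−2 = 0
n=5: ⌈797/355⌉−⌈684/355⌉ = 3−2 = 1  ← one
n=6: ⌈910/355⌉−⌈797/355⌉ = 3−3 = 0
n=7: ⌈1023/355⌉−⌈910/355⌉ = 3−3 = 0
n=8: ⌈1136/355⌉−⌈1023/355⌉ = 4−3 = 1  ← one
n=9: ⌈1249/355⌉−⌈1136/355⌉ = 4−4 = 0
n=10: ⌈1362/355⌉−⌈1249/355⌉ = 4−4 = 0
n=11: ⌈1475/355⌉−⌈1362/355⌉ = 5−4 = 1  ← one
n=12: ⌈1588/355⌉−⌈1475/355⌉ = 5−5 = 0
n=13: ⌈1701/355⌉−⌈1588/355⌉ = 5−5 = 0
n=14: ⌈1814/355⌉−⌈1701/355⌉ = 6−5 = 1  ← one
n=15: ⌈1927/355⌉−⌈1814/355⌉ = 6−6 = 0
n=16: ⌈2040/355⌉−⌈1927/355⌉ = 6−6 = 0
n=17: ⌈2153/355⌉−⌈2040/355⌉ = 7−6 = 1  ← one
n=18: ⌈2266/355⌉−⌈2153/355⌉ = 7−7 = 0
n=19: ⌈2379/355⌉−⌈2266/355⌉ = 7−7 = 0
n=20: ⌈2492/355⌉−⌈2379/355⌉ = 8−7 = 1  ← one
n=21: ⌈2605/355⌉−⌈2492/355⌉ = 8−8 = 0
n=22: ⌈2718/355⌉−⌈2605/355⌉ = 8−8 = 0
n=23: ⌈2831/355⌉−⌈2718/355⌉ = 8−8 = 0
n=24: ⌈2944/355⌉−⌈2831/355⌉ = 9−8 = 1  ← one
n=25: ⌈3057/355⌉−⌈2944/355⌉ = 9−9 = 0
n=26: ⌈3170/355⌉−⌈3057/355⌉ = 9−9 = 0
n=27: ⌈3283/355⌉−⌈3170/355⌉ = 10−9 = 1  ← one
positions of the first 9 ones: 2 5 8 11 14 17 20 24 27


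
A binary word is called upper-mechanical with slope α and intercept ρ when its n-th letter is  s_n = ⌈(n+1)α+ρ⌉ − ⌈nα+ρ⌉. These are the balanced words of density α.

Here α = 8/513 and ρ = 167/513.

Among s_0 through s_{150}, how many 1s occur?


#1s = Σ_{n=0}^{150} s_n = Σ_{n=0}^{150} (⌈(n+1)α+ρ⌉ − ⌈nα+ρ⌉)
the sum telescopes: every ⌈nα+ρ⌉ with 0 < n < 151 appears once with + and once with −, leaving ⌈151α+ρ⌉ − ⌈0·α+ρ⌉
151α + ρ = (151·8 + 167) / 513 = 1375/513
ρ = 167/513
⌈1375/513⌉ = 3,  ⌈167/513⌉ = 1
#1s = 3 − 1 = 2

2


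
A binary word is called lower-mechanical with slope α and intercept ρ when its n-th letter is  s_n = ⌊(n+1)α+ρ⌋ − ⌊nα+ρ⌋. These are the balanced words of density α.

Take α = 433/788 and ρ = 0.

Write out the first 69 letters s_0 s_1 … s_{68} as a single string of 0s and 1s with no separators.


n=0: ⌊(1·433)/788⌋ − ⌊(0·433)/788⌋ = ⌊433/788⌋ − ⌊0/788⌋ = 0 − 0 = 0
n=1: ⌊(2·433)/788⌋ − ⌊(1·433)/788⌋ = ⌊866/788⌋ − ⌊433/788⌋ = 1 − 0 = 1
n=2: ⌊(3·433)/788⌋ − ⌊(2·433)/788⌋ = ⌊1299/788⌋ − ⌊866/788⌋ = 1 − 1 = 0
n=3: ⌊(4·433)/788⌋ − ⌊(3·433)/788⌋ = ⌊1732/788⌋ − ⌊1299/788⌋ = 2 − 1 = 1
n=4: ⌊(5·433)/788⌋ − ⌊(4·433)/788⌋ = ⌊2165/788⌋ − ⌊1732/788⌋ = 2 − 2 = 0
n=5: ⌊(6·433)/788⌋ − ⌊(5·433)/788⌋ = ⌊2598/788⌋ − ⌊2165/788⌋ = 3 − 2 = 1
n=6: ⌊(7·433)/788⌋ − ⌊(6·433)/788⌋ = ⌊3031/788⌋ − ⌊2598/788⌋ = 3 − 3 = 0
n=7: ⌊(8·433)/788⌋ − ⌊(7·433)/788⌋ = ⌊3464/788⌋ − ⌊3031/788⌋ = 4 − 3 = 1
n=8: ⌊(9·433)/788⌋ − ⌊(8·433)/788⌋ = ⌊3897/788⌋ − ⌊3464/788⌋ = 4 − 4 = 0
n=9: ⌊(10·433)/788⌋ − ⌊(9·433)/788⌋ = ⌊4330/788⌋ − ⌊3897/788⌋ = 5 − 4 = 1
n=10: ⌊(11·433)/788⌋ − ⌊(10·433)/788⌋ = ⌊4763/788⌋ − ⌊4330/788⌋ = 6 − 5 = 1
n=11: ⌊(12·433)/788⌋ − ⌊(11·433)/788⌋ = ⌊5196/788⌋ − ⌊4763/788⌋ = 6 − 6 = 0
n=12: ⌊(13·433)/788⌋ − ⌊(12·433)/788⌋ = ⌊5629/788⌋ − ⌊5196/788⌋ = 7 − 6 = 1
n=13: ⌊(14·433)/788⌋ − ⌊(13·433)/788⌋ = ⌊6062/788⌋ − ⌊5629/788⌋ = 7 − 7 = 0
n=14: ⌊(15·433)/788⌋ − ⌊(14·433)/788⌋ = ⌊6495/788⌋ − ⌊6062/788⌋ = 8 − 7 = 1
n=15: ⌊(16·433)/788⌋ − ⌊(15·433)/788⌋ = ⌊6928/788⌋ − ⌊6495/788⌋ = 8 − 8 = 0
n=16: ⌊(17·433)/788⌋ − ⌊(16·433)/788⌋ = ⌊7361/788⌋ − ⌊6928/788⌋ = 9 − 8 = 1
n=17: ⌊(18·433)/788⌋ − ⌊(17·433)/788⌋ = ⌊7794/788⌋ − ⌊7361/788⌋ = 9 − 9 = 0
n=18: ⌊(19·433)/788⌋ − ⌊(18·433)/788⌋ = ⌊8227/788⌋ − ⌊7794/788⌋ = 10 − 9 = 1
n=19: ⌊(20·433)/788⌋ − ⌊(19·433)/788⌋ = ⌊8660/788⌋ − ⌊8227/788⌋ = 10 − 10 = 0
n=20: ⌊(21·433)/788⌋ − ⌊(20·433)/788⌋ = ⌊9093/788⌋ − ⌊8660/788⌋ = 11 − 10 = 1
n=21: ⌊(22·433)/788⌋ − ⌊(21·433)/788⌋ = ⌊9526/788⌋ − ⌊9093/788⌋ = 12 − 11 = 1
n=22: ⌊(23·433)/788⌋ − ⌊(22·433)/788⌋ = ⌊9959/788⌋ − ⌊9526/788⌋ = 12 − 12 = 0
n=23: ⌊(24·433)/788⌋ − ⌊(23·433)/788⌋ = ⌊10392/788⌋ − ⌊9959/788⌋ = 13 − 12 = 1
n=24: ⌊(25·433)/788⌋ − ⌊(24·433)/788⌋ = ⌊10825/788⌋ − ⌊10392/788⌋ = 13 − 13 = 0
n=25: ⌊(26·433)/788⌋ − ⌊(25·433)/788⌋ = ⌊11258/788⌋ − ⌊10825/788⌋ = 14 − 13 = 1
n=26: ⌊(27·433)/788⌋ − ⌊(26·433)/788⌋ = ⌊11691/788⌋ − ⌊11258/788⌋ = 14 − 14 = 0
n=27: ⌊(28·433)/788⌋ − ⌊(27·433)/788⌋ = ⌊12124/788⌋ − ⌊11691/788⌋ = 15 − 14 = 1
n=28: ⌊(29·433)/788⌋ − ⌊(28·433)/788⌋ = ⌊12557/788⌋ − ⌊12124/788⌋ = 15 − 15 = 0
n=29: ⌊(30·433)/788⌋ − ⌊(29·433)/788⌋ = ⌊12990/788⌋ − ⌊12557/788⌋ = 16 − 15 = 1
n=30: ⌊(31·433)/788⌋ − ⌊(30·433)/788⌋ = ⌊13423/788⌋ − ⌊12990/788⌋ = 17 − 16 = 1
n=31: ⌊(32·433)/788⌋ − ⌊(31·433)/788⌋ = ⌊13856/788⌋ − ⌊13423/788⌋ = 17 − 17 = 0
n=32: ⌊(33·433)/788⌋ − ⌊(32·433)/788⌋ = ⌊14289/788⌋ − ⌊13856/788⌋ = 18 − 17 = 1
n=33: ⌊(34·433)/788⌋ − ⌊(33·433)/788⌋ = ⌊14722/788⌋ − ⌊14289/788⌋ = 18 − 18 = 0
n=34: ⌊(35·433)/788⌋ − ⌊(34·433)/788⌋ = ⌊15155/788⌋ − ⌊14722/788⌋ = 19 − 18 = 1
n=35: ⌊(36·433)/788⌋ − ⌊(35·433)/788⌋ = ⌊15588/788⌋ − ⌊15155/788⌋ = 19 − 19 = 0
n=36: ⌊(37·433)/788⌋ − ⌊(36·433)/788⌋ = ⌊16021/788⌋ − ⌊15588/788⌋ = 20 − 19 = 1
n=37: ⌊(38·433)/788⌋ − ⌊(37·433)/788⌋ = ⌊16454/788⌋ − ⌊16021/788⌋ = 20 − 20 = 0
n=38: ⌊(39·433)/788⌋ − ⌊(38·433)/788⌋ = ⌊16887/788⌋ − ⌊16454/788⌋ = 21 − 20 = 1
n=39: ⌊(40·433)/788⌋ − ⌊(39·433)/788⌋ = ⌊17320/788⌋ − ⌊16887/788⌋ = 21 − 21 = 0
n=40: ⌊(41·433)/788⌋ − ⌊(40·433)/788⌋ = ⌊17753/788⌋ − ⌊17320/788⌋ = 22 − 21 = 1
n=41: ⌊(42·433)/788⌋ − ⌊(41·433)/788⌋ = ⌊18186/788⌋ − ⌊17753/788⌋ = 23 − 22 = 1
n=42: ⌊(43·433)/788⌋ − ⌊(42·433)/788⌋ = ⌊18619/788⌋ − ⌊18186/788⌋ = 23 − 23 = 0
n=43: ⌊(44·433)/788⌋ − ⌊(43·433)/788⌋ = ⌊19052/788⌋ − ⌊18619/788⌋ = 24 − 23 = 1
n=44: ⌊(45·433)/788⌋ − ⌊(44·433)/788⌋ = ⌊19485/788⌋ − ⌊19052/788⌋ = 24 − 24 = 0
n=45: ⌊(46·433)/788⌋ − ⌊(45·433)/788⌋ = ⌊19918/788⌋ − ⌊19485/788⌋ = 25 − 24 = 1
n=46: ⌊(47·433)/788⌋ − ⌊(46·433)/788⌋ = ⌊20351/788⌋ − ⌊19918/788⌋ = 25 − 25 = 0
n=47: ⌊(48·433)/788⌋ − ⌊(47·433)/788⌋ = ⌊20784/788⌋ − ⌊20351/788⌋ = 26 − 25 = 1
n=48: ⌊(49·433)/788⌋ − ⌊(48·433)/788⌋ = ⌊21217/788⌋ − ⌊20784/788⌋ = 26 − 26 = 0
n=49: ⌊(50·433)/788⌋ − ⌊(49·433)/788⌋ = ⌊21650/788⌋ − ⌊21217/788⌋ = 27 − 26 = 1
n=50: ⌊(51·433)/788⌋ − ⌊(50·433)/788⌋ = ⌊22083/788⌋ − ⌊21650/788⌋ = 28 − 27 = 1
n=51: ⌊(52·433)/788⌋ − ⌊(51·433)/788⌋ = ⌊22516/788⌋ − ⌊22083/788⌋ = 28 − 28 = 0
n=52: ⌊(53·433)/788⌋ − ⌊(52·433)/788⌋ = ⌊22949/788⌋ − ⌊22516/788⌋ = 29 − 28 = 1
n=53: ⌊(54·433)/788⌋ − ⌊(53·433)/788⌋ = ⌊23382/788⌋ − ⌊22949/788⌋ = 29 − 29 = 0
n=54: ⌊(55·433)/788⌋ − ⌊(54·433)/788⌋ = ⌊23815/788⌋ − ⌊23382/788⌋ = 30 − 29 = 1
n=55: ⌊(56·433)/788⌋ − ⌊(55·433)/788⌋ = ⌊24248/788⌋ − ⌊23815/788⌋ = 30 − 30 = 0
n=56: ⌊(57·433)/788⌋ − ⌊(56·433)/788⌋ = ⌊24681/788⌋ − ⌊24248/788⌋ = 31 − 30 = 1
n=57: ⌊(58·433)/788⌋ − ⌊(57·433)/788⌋ = ⌊25114/788⌋ − ⌊24681/788⌋ = 31 − 31 = 0
n=58: ⌊(59·433)/788⌋ − ⌊(58·433)/788⌋ = ⌊25547/788⌋ − ⌊25114/788⌋ = 32 − 31 = 1
n=59: ⌊(60·433)/788⌋ − ⌊(59·433)/788⌋ = ⌊25980/788⌋ − ⌊25547/788⌋ = 32 − 32 = 0
n=60: ⌊(61·433)/788⌋ − ⌊(60·433)/788⌋ = ⌊26413/788⌋ − ⌊25980/788⌋ = 33 − 32 = 1
n=61: ⌊(62·433)/788⌋ − ⌊(61·433)/788⌋ = ⌊26846/788⌋ − ⌊26413/788⌋ = 34 − 33 = 1
n=62: ⌊(63·433)/788⌋ − ⌊(62·433)/788⌋ = ⌊27279/788⌋ − ⌊26846/788⌋ = 34 − 34 = 0
n=63: ⌊(64·433)/788⌋ − ⌊(63·433)/788⌋ = ⌊27712/788⌋ − ⌊27279/788⌋ = 35 − 34 = 1
n=64: ⌊(65·433)/788⌋ − ⌊(64·433)/788⌋ = ⌊28145/788⌋ − ⌊27712/788⌋ = 35 − 35 = 0
n=65: ⌊(66·433)/788⌋ − ⌊(65·433)/788⌋ = ⌊28578/788⌋ − ⌊28145/788⌋ = 36 − 35 = 1
n=66: ⌊(67·433)/788⌋ − ⌊(66·433)/788⌋ = ⌊29011/788⌋ − ⌊28578/788⌋ = 36 − 36 = 0
n=67: ⌊(68·433)/788⌋ − ⌊(67·433)/788⌋ = ⌊29444/788⌋ − ⌊29011/788⌋ = 37 − 36 = 1
n=68: ⌊(69·433)/788⌋ − ⌊(68·433)/788⌋ = ⌊29877/788⌋ − ⌊29444/788⌋ = 37 − 37 = 0

010101010110101010101101010101101010101011010101011010101010110101010


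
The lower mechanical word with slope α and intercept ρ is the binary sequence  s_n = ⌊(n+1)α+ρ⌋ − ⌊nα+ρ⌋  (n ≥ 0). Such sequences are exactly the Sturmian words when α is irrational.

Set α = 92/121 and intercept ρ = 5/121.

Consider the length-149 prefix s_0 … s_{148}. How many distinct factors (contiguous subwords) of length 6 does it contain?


7

t_n = ⌊(n·92+5)/121⌋ for n = 0 … 149:
  n=0…9: ⌊5/121⌋=0 ⌊97/121⌋=0 ⌊189/121⌋=1 ⌊281/121⌋=2 ⌊373/121⌋=3 ⌊465/121⌋=3 ⌊557/121⌋=4 ⌊649/121⌋=5 ⌊741/121⌋=6 ⌊833/121⌋=6
  n=10…19: ⌊925/121⌋=7 ⌊1017/121⌋=8 ⌊1109/121⌋=9 ⌊1201/121⌋=9 ⌊1293/121⌋=10 ⌊1385/121⌋=11 ⌊1477/121⌋=12 ⌊1569/121⌋=12 ⌊1661/121⌋=13 ⌊1753/121⌋=14
  n=20…29: ⌊1845/121⌋=15 ⌊1937/121⌋=16 ⌊2029/121⌋=16 ⌊2121/121⌋=17 ⌊2213/121⌋=18 ⌊2305/121⌋=19 ⌊2397/121⌋=19 ⌊2489/121⌋=20 ⌊2581/121⌋=21 ⌊2673/121⌋=22
  n=30…39: ⌊2765/121⌋=22 ⌊2857/121⌋=23 ⌊2949/121⌋=24 ⌊3041/121⌋=25 ⌊3133/121⌋=25 ⌊3225/121⌋=26 ⌊3317/121⌋=27 ⌊3409/121⌋=28 ⌊3501/121⌋=28 ⌊3593/121⌋=29
  n=40…49: ⌊3685/121⌋=30 ⌊3777/121⌋=31 ⌊3869/121⌋=31 ⌊3961/121⌋=32 ⌊4053/121⌋=33 ⌊4145/121⌋=34 ⌊4237/121⌋=35 ⌊4329/121⌋=35 ⌊4421/121⌋=36 ⌊4513/121⌋=37
  n=50…59: ⌊4605/121⌋=38 ⌊4697/121⌋=38 ⌊4789/121⌋=39 ⌊4881/121⌋=40 ⌊4973/121⌋=41 ⌊5065/121⌋=41 ⌊5157/121⌋=42 ⌊5249/121⌋=43 ⌊5341/121⌋=44 ⌊5433/121⌋=44
  n=60…69: ⌊5525/121⌋=45 ⌊5617/121⌋=46 ⌊5709/121⌋=47 ⌊5801/121⌋=47 ⌊5893/121⌋=48 ⌊5985/121⌋=49 ⌊6077/121⌋=50 ⌊6169/121⌋=50 ⌊6261/121⌋=51 ⌊6353/121⌋=52
  n=70…79: ⌊6445/121⌋=53 ⌊6537/121⌋=54 ⌊6629/121⌋=54 ⌊6721/121⌋=55 ⌊6813/121⌋=56 ⌊6905/121⌋=57 ⌊6997/121⌋=57 ⌊7089/121⌋=58 ⌊7181/121⌋=59 ⌊7273/121⌋=60
  n=80…89: ⌊7365/121⌋=60 ⌊7457/121⌋=61 ⌊7549/121⌋=62 ⌊7641/121⌋=63 ⌊7733/121⌋=63 ⌊7825/121⌋=64 ⌊7917/121⌋=65 ⌊8009/121⌋=66 ⌊8101/121⌋=66 ⌊8193/121⌋=67
  n=90…99: ⌊8285/121⌋=68 ⌊8377/121⌋=69 ⌊8469/121⌋=69 ⌊8561/121⌋=70 ⌊8653/121⌋=71 ⌊8745/121⌋=72 ⌊8837/121⌋=73 ⌊8929/121⌋=73 ⌊9021/121⌋=74 ⌊9113/121⌋=75
  n=100…109: ⌊9205/121⌋=76 ⌊9297/121⌋=76 ⌊9389/121⌋=77 ⌊9481/121⌋=78 ⌊9573/121⌋=79 ⌊9665/121⌋=79 ⌊9757/121⌋=80 ⌊9849/121⌋=81 ⌊9941/121⌋=82 ⌊10033/121⌋=82
  n=110…119: ⌊10125/121⌋=83 ⌊10217/121⌋=84 ⌊10309/121⌋=85 ⌊10401/121⌋=85 ⌊10493/121⌋=86 ⌊10585/121⌋=87 ⌊10677/121⌋=88 ⌊10769/121⌋=89 ⌊10861/121⌋=89 ⌊10953/121⌋=90
  n=120…129: ⌊11045/121⌋=91 ⌊11137/121⌋=92 ⌊11229/121⌋=92 ⌊11321/121⌋=93 ⌊11413/121⌋=94 ⌊11505/121⌋=95 ⌊11597/121⌋=95 ⌊11689/121⌋=96 ⌊11781/121⌋=97 ⌊11873/121⌋=98
  n=130…139: ⌊11965/121⌋=98 ⌊12057/121⌋=99 ⌊12149/121⌋=100 ⌊12241/121⌋=101 ⌊12333/121⌋=101 ⌊12425/121⌋=102 ⌊12517/121⌋=103 ⌊12609/121⌋=104 ⌊12701/121⌋=104 ⌊12793/121⌋=105
  n=140…149: ⌊12885/121⌋=106 ⌊12977/121⌋=107 ⌊13069/121⌋=108 ⌊13161/121⌋=108 ⌊13253/121⌋=109 ⌊13345/121⌋=110 ⌊13437/121⌋=111 ⌊13529/121⌋=111 ⌊13621/121⌋=112 ⌊13713/121⌋=113
s_n = t_(n+1) − t_n for n = 0 … 148 gives
prefix = 01110111011101110111101110111011101110111011110111011101110111011101111011101110111011101110111101110111011101110111101110111011101110111011110111011
slide a length-6 window over [0..5] … [143..148] (144 windows); first occurrence of each distinct factor:
  [  0..  5] 011101
  [  1..  6] 111011
  [  2..  7] 110111
  [  3..  8] 101110
  [ 15.. 20] 101111
  [ 16.. 21] 011110
  [ 17.. 22] 111101
  (the other 137 windows repeat one of these)
distinct factors: {011101, 011110, 101110, 101111, 110111, 111011, 111101}
count = 7  (Sturmian bound for length 6 is 7)


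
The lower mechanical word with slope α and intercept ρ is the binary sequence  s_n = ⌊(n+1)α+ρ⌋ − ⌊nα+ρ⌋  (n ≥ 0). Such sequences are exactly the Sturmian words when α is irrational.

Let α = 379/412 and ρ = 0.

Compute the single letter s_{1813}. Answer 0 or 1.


1

(n+1)α + ρ = (1814·379) / 412 = 687506/412
nα + ρ     = (1813·379) / 412 = 687127/412
⌊687506/412⌋ = 1668,  ⌊687127/412⌋ = 1667
s_{1813} = 1668 − 1667 = 1


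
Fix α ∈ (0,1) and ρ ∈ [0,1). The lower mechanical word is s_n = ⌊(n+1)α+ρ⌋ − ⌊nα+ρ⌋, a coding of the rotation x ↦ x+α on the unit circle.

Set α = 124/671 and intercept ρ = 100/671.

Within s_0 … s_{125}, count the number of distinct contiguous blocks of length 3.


4

t_n = ⌊(n·124+100)/671⌋ for n = 0 … 126:
  n=0…9: ⌊100/671⌋=0 ⌊224/671⌋=0 ⌊348/671⌋=0 ⌊472/671⌋=0 ⌊596/671⌋=0 ⌊720/671⌋=1 ⌊844/671⌋=1 ⌊968/671⌋=1 ⌊1092/671⌋=1 ⌊1216/671⌋=1
  n=10…19: ⌊1340/671⌋=1 ⌊1464/671⌋=2 ⌊1588/671⌋=2 ⌊1712/671⌋=2 ⌊1836/671⌋=2 ⌊1960/671⌋=2 ⌊2084/671⌋=3 ⌊2208/671⌋=3 ⌊2332/671⌋=3 ⌊2456/671⌋=3
  n=20…29: ⌊2580/671⌋=3 ⌊2704/671⌋=4 ⌊2828/671⌋=4 ⌊2952/671⌋=4 ⌊3076/671⌋=4 ⌊3200/671⌋=4 ⌊3324/671⌋=4 ⌊3448/671⌋=5 ⌊3572/671⌋=5 ⌊3696/671⌋=5
  n=30…39: ⌊3820/671⌋=5 ⌊3944/671⌋=5 ⌊4068/671⌋=6 ⌊4192/671⌋=6 ⌊4316/671⌋=6 ⌊4440/671⌋=6 ⌊4564/671⌋=6 ⌊4688/671⌋=6 ⌊4812/671⌋=7 ⌊4936/671⌋=7
  n=40…49: ⌊5060/671⌋=7 ⌊5184/671⌋=7 ⌊5308/671⌋=7 ⌊5432/671⌋=8 ⌊5556/671⌋=8 ⌊5680/671⌋=8 ⌊5804/671⌋=8 ⌊5928/671⌋=8 ⌊6052/671⌋=9 ⌊6176/671⌋=9
  n=50…59: ⌊6300/671⌋=9 ⌊6424/671⌋=9 ⌊6548/671⌋=9 ⌊6672/671⌋=9 ⌊6796/671⌋=10 ⌊6920/671⌋=10 ⌊7044/671⌋=10 ⌊7168/671⌋=10 ⌊7292/671⌋=10 ⌊7416/671⌋=11
  n=60…69: ⌊7540/671⌋=11 ⌊7664/671⌋=11 ⌊7788/671⌋=11 ⌊7912/671⌋=11 ⌊8036/671⌋=11 ⌊8160/671⌋=12 ⌊8284/671⌋=12 ⌊8408/671⌋=12 ⌊8532/671⌋=12 ⌊8656/671⌋=12
  n=70…79: ⌊8780/671⌋=13 ⌊8904/671⌋=13 ⌊9028/671⌋=13 ⌊9152/671⌋=13 ⌊9276/671⌋=13 ⌊9400/671⌋=14 ⌊9524/671⌋=14 ⌊9648/671⌋=14 ⌊9772/671⌋=14 ⌊9896/671⌋=14
  n=80…89: ⌊10020/671⌋=14 ⌊10144/671⌋=15 ⌊10268/671⌋=15 ⌊10392/671⌋=15 ⌊10516/671⌋=15 ⌊10640/671⌋=15 ⌊10764/671⌋=16 ⌊10888/671⌋=16 ⌊11012/671⌋=16 ⌊11136/671⌋=16
  n=90…99: ⌊11260/671⌋=16 ⌊11384/671⌋=16 ⌊11508/671⌋=17 ⌊11632/671⌋=17 ⌊11756/671⌋=17 ⌊11880/671⌋=17 ⌊12004/671⌋=17 ⌊12128/671⌋=18 ⌊12252/671⌋=18 ⌊12376/671⌋=18
  n=100…109: ⌊12500/671⌋=18 ⌊12624/671⌋=18 ⌊12748/671⌋=18 ⌊12872/671⌋=19 ⌊12996/671⌋=19 ⌊13120/671⌋=19 ⌊13244/671⌋=19 ⌊13368/671⌋=19 ⌊13492/671⌋=20 ⌊13616/671⌋=20
  n=110…119: ⌊13740/671⌋=20 ⌊13864/671⌋=20 ⌊13988/671⌋=20 ⌊14112/671⌋=21 ⌊14236/671⌋=21 ⌊14360/671⌋=21 ⌊14484/671⌋=21 ⌊14608/671⌋=21 ⌊14732/671⌋=21 ⌊14856/671⌋=22
  n=120…126: ⌊14980/671⌋=22 ⌊15104/671⌋=22 ⌊15228/671⌋=22 ⌊15352/671⌋=22 ⌊15476/671⌋=23 ⌊15600/671⌋=23 ⌊15724/671⌋=23
s_n = t_(n+1) − t_n for n = 0 … 125 gives
prefix = 000010000010000100001000001000010000010000100001000001000010000010000100001000001000010000010000100000100001000010000010000100
slide a length-3 window over [0..2] … [123..125] (124 windows); first occurrence of each distinct factor:
  [  0..  2] 000
  [  2..  4] 001
  [  3..  5] 010
  [  4..  6] 100
  (the other 120 windows repeat one of these)
distinct factors: {000, 001, 010, 100}
count = 4  (Sturmian bound for length 3 is 4)


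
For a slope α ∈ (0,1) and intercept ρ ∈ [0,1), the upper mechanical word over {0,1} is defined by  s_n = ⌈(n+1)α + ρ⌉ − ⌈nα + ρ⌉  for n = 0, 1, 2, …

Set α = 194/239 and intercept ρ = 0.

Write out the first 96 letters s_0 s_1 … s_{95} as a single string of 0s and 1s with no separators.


n=0: ⌈(1·194)/239⌉ − ⌈(0·194)/239⌉ = ⌈194/239⌉ − ⌈0/239⌉ = 1 − 0 = 1
n=1: ⌈(2·194)/239⌉ − ⌈(1·194)/239⌉ = ⌈388/239⌉ − ⌈194/239⌉ = 2 − 1 = 1
n=2: ⌈(3·194)/239⌉ − ⌈(2·194)/239⌉ = ⌈582/239⌉ − ⌈388/239⌉ = 3 − 2 = 1
n=3: ⌈(4·194)/239⌉ − ⌈(3·194)/239⌉ = ⌈776/239⌉ − ⌈582/239⌉ = 4 − 3 = 1
n=4: ⌈(5·194)/239⌉ − ⌈(4·194)/239⌉ = ⌈970/239⌉ − ⌈776/239⌉ = 5 − 4 = 1
n=5: ⌈(6·194)/239⌉ − ⌈(5·194)/239⌉ = ⌈1164/239⌉ − ⌈970/239⌉ = 5 − 5 = 0
n=6: ⌈(7·194)/239⌉ − ⌈(6·194)/239⌉ = ⌈1358/239⌉ − ⌈1164/239⌉ = 6 − 5 = 1
n=7: ⌈(8·194)/239⌉ − ⌈(7·194)/239⌉ = ⌈1552/239⌉ − ⌈1358/239⌉ = 7 − 6 = 1
n=8: ⌈(9·194)/239⌉ − ⌈(8·194)/239⌉ = ⌈1746/239⌉ − ⌈1552/239⌉ = 8 − 7 = 1
n=9: ⌈(10·194)/239⌉ − ⌈(9·194)/239⌉ = ⌈1940/239⌉ − ⌈1746/239⌉ = 9 − 8 = 1
n=10: ⌈(11·194)/239⌉ − ⌈(10·194)/239⌉ = ⌈2134/239⌉ − ⌈1940/239⌉ = 9 − 9 = 0
n=11: ⌈(12·194)/239⌉ − ⌈(11·194)/239⌉ = ⌈2328/239⌉ − ⌈2134/239⌉ = 10 − 9 = 1
n=12: ⌈(13·194)/239⌉ − ⌈(12·194)/239⌉ = ⌈2522/239⌉ − ⌈2328/239⌉ = 11 − 10 = 1
n=13: ⌈(14·194)/239⌉ − ⌈(13·194)/239⌉ = ⌈2716/239⌉ − ⌈2522/239⌉ = 12 − 11 = 1
n=14: ⌈(15·194)/239⌉ − ⌈(14·194)/239⌉ = ⌈2910/239⌉ − ⌈2716/239⌉ = 13 − 12 = 1
n=15: ⌈(16·194)/239⌉ − ⌈(15·194)/239⌉ = ⌈3104/239⌉ − ⌈2910/239⌉ = 13 − 13 = 0
n=16: ⌈(17·194)/239⌉ − ⌈(16·194)/239⌉ = ⌈3298/239⌉ − ⌈3104/239⌉ = 14 − 13 = 1
n=17: ⌈(18·194)/239⌉ − ⌈(17·194)/239⌉ = ⌈3492/239⌉ − ⌈3298/239⌉ = 15 − 14 = 1
n=18: ⌈(19·194)/239⌉ − ⌈(18·194)/239⌉ = ⌈3686/239⌉ − ⌈3492/239⌉ = 16 − 15 = 1
n=19: ⌈(20·194)/239⌉ − ⌈(19·194)/239⌉ = ⌈3880/239⌉ − ⌈3686/239⌉ = 17 − 16 = 1
n=20: ⌈(21·194)/239⌉ − ⌈(20·194)/239⌉ = ⌈4074/239⌉ − ⌈3880/239⌉ = 18 − 17 = 1
n=21: ⌈(22·194)/239⌉ − ⌈(21·194)/239⌉ = ⌈4268/239⌉ − ⌈4074/239⌉ = 18 − 18 = 0
n=22: ⌈(23·194)/239⌉ − ⌈(22·194)/239⌉ = ⌈4462/239⌉ − ⌈4268/239⌉ = 19 − 18 = 1
n=23: ⌈(24·194)/239⌉ − ⌈(23·194)/239⌉ = ⌈4656/239⌉ − ⌈4462/239⌉ = 20 − 19 = 1
n=24: ⌈(25·194)/239⌉ − ⌈(24·194)/239⌉ = ⌈4850/239⌉ − ⌈4656/239⌉ = 21 − 20 = 1
n=25: ⌈(26·194)/239⌉ − ⌈(25·194)/239⌉ = ⌈5044/239⌉ − ⌈4850/239⌉ = 22 − 21 = 1
n=26: ⌈(27·194)/239⌉ − ⌈(26·194)/239⌉ = ⌈5238/239⌉ − ⌈5044/239⌉ = 22 − 22 = 0
n=27: ⌈(28·194)/239⌉ − ⌈(27·194)/239⌉ = ⌈5432/239⌉ − ⌈5238/239⌉ = 23 − 22 = 1
n=28: ⌈(29·194)/239⌉ − ⌈(28·194)/239⌉ = ⌈5626/239⌉ − ⌈5432/239⌉ = 24 − 23 = 1
n=29: ⌈(30·194)/239⌉ − ⌈(29·194)/239⌉ = ⌈5820/239⌉ − ⌈5626/239⌉ = 25 − 24 = 1
n=30: ⌈(31·194)/239⌉ − ⌈(30·194)/239⌉ = ⌈6014/239⌉ − ⌈5820/239⌉ = 26 − 25 = 1
n=31: ⌈(32·194)/239⌉ − ⌈(31·194)/239⌉ = ⌈6208/239⌉ − ⌈6014/239⌉ = 26 − 26 = 0
n=32: ⌈(33·194)/239⌉ − ⌈(32·194)/239⌉ = ⌈6402/239⌉ − ⌈6208/239⌉ = 27 − 26 = 1
n=33: ⌈(34·194)/239⌉ − ⌈(33·194)/239⌉ = ⌈6596/239⌉ − ⌈6402/239⌉ = 28 − 27 = 1
n=34: ⌈(35·194)/239⌉ − ⌈(34·194)/239⌉ = ⌈6790/239⌉ − ⌈6596/239⌉ = 29 − 28 = 1
n=35: ⌈(36·194)/239⌉ − ⌈(35·194)/239⌉ = ⌈6984/239⌉ − ⌈6790/239⌉ = 30 − 29 = 1
n=36: ⌈(37·194)/239⌉ − ⌈(36·194)/239⌉ = ⌈7178/239⌉ − ⌈6984/239⌉ = 31 − 30 = 1
n=37: ⌈(38·194)/239⌉ − ⌈(37·194)/239⌉ = ⌈7372/239⌉ − ⌈7178/239⌉ = 31 − 31 = 0
n=38: ⌈(39·194)/239⌉ − ⌈(38·194)/239⌉ = ⌈7566/239⌉ − ⌈7372/239⌉ = 32 − 31 = 1
n=39: ⌈(40·194)/239⌉ − ⌈(39·194)/239⌉ = ⌈7760/239⌉ − ⌈7566/239⌉ = 33 − 32 = 1
n=40: ⌈(41·194)/239⌉ − ⌈(40·194)/239⌉ = ⌈7954/239⌉ − ⌈7760/239⌉ = 34 − 33 = 1
n=41: ⌈(42·194)/239⌉ − ⌈(41·194)/239⌉ = ⌈8148/239⌉ − ⌈7954/239⌉ = 35 − 34 = 1
n=42: ⌈(43·194)/239⌉ − ⌈(42·194)/239⌉ = ⌈8342/239⌉ − ⌈8148/239⌉ = 35 − 35 = 0
n=43: ⌈(44·194)/239⌉ − ⌈(43·194)/239⌉ = ⌈8536/239⌉ − ⌈8342/239⌉ = 36 − 35 = 1
n=44: ⌈(45·194)/239⌉ − ⌈(44·194)/239⌉ = ⌈8730/239⌉ − ⌈8536/239⌉ = 37 − 36 = 1
n=45: ⌈(46·194)/239⌉ − ⌈(45·194)/239⌉ = ⌈8924/239⌉ − ⌈8730/239⌉ = 38 − 37 = 1
n=46: ⌈(47·194)/239⌉ − ⌈(46·194)/239⌉ = ⌈9118/239⌉ − ⌈8924/239⌉ = 39 − 38 = 1
n=47: ⌈(48·194)/239⌉ − ⌈(47·194)/239⌉ = ⌈9312/239⌉ − ⌈9118/239⌉ = 39 − 39 = 0
n=48: ⌈(49·194)/239⌉ − ⌈(48·194)/239⌉ = ⌈9506/239⌉ − ⌈9312/239⌉ = 40 − 39 = 1
n=49: ⌈(50·194)/239⌉ − ⌈(49·194)/239⌉ = ⌈9700/239⌉ − ⌈9506/239⌉ = 41 − 40 = 1
n=50: ⌈(51·194)/239⌉ − ⌈(50·194)/239⌉ = ⌈9894/239⌉ − ⌈9700/239⌉ = 42 − 41 = 1
n=51: ⌈(52·194)/239⌉ − ⌈(51·194)/239⌉ = ⌈10088/239⌉ − ⌈9894/239⌉ = 43 − 42 = 1
n=52: ⌈(53·194)/239⌉ − ⌈(52·194)/239⌉ = ⌈10282/239⌉ − ⌈10088/239⌉ = 44 − 43 = 1
n=53: ⌈(54·194)/239⌉ − ⌈(53·194)/239⌉ = ⌈10476/239⌉ − ⌈10282/239⌉ = 44 − 44 = 0
n=54: ⌈(55·194)/239⌉ − ⌈(54·194)/239⌉ = ⌈10670/239⌉ − ⌈10476/239⌉ = 45 − 44 = 1
n=55: ⌈(56·194)/239⌉ − ⌈(55·194)/239⌉ = ⌈10864/239⌉ − ⌈10670/239⌉ = 46 − 45 = 1
n=56: ⌈(57·194)/239⌉ − ⌈(56·194)/239⌉ = ⌈11058/239⌉ − ⌈10864/239⌉ = 47 − 46 = 1
n=57: ⌈(58·194)/239⌉ − ⌈(57·194)/239⌉ = ⌈11252/239⌉ − ⌈11058/239⌉ = 48 − 47 = 1
n=58: ⌈(59·194)/239⌉ − ⌈(58·194)/239⌉ = ⌈11446/239⌉ − ⌈11252/239⌉ = 48 − 48 = 0
n=59: ⌈(60·194)/239⌉ − ⌈(59·194)/239⌉ = ⌈11640/239⌉ − ⌈11446/239⌉ = 49 − 48 = 1
n=60: ⌈(61·194)/239⌉ − ⌈(60·194)/239⌉ = ⌈11834/239⌉ − ⌈11640/239⌉ = 50 − 49 = 1
n=61: ⌈(62·194)/239⌉ − ⌈(61·194)/239⌉ = ⌈12028/239⌉ − ⌈11834/239⌉ = 51 − 50 = 1
n=62: ⌈(63·194)/239⌉ − ⌈(62·194)/239⌉ = ⌈12222/239⌉ − ⌈12028/239⌉ = 52 − 51 = 1
n=63: ⌈(64·194)/239⌉ − ⌈(63·194)/239⌉ = ⌈12416/239⌉ − ⌈12222/239⌉ = 52 − 52 = 0
n=64: ⌈(65·194)/239⌉ − ⌈(64·194)/239⌉ = ⌈12610/239⌉ − ⌈12416/239⌉ = 53 − 52 = 1
n=65: ⌈(66·194)/239⌉ − ⌈(65·194)/239⌉ = ⌈12804/239⌉ − ⌈12610/239⌉ = 54 − 53 = 1
n=66: ⌈(67·194)/239⌉ − ⌈(66·194)/239⌉ = ⌈12998/239⌉ − ⌈12804/239⌉ = 55 − 54 = 1
n=67: ⌈(68·194)/239⌉ − ⌈(67·194)/239⌉ = ⌈13192/239⌉ − ⌈12998/239⌉ = 56 − 55 = 1
n=68: ⌈(69·194)/239⌉ − ⌈(68·194)/239⌉ = ⌈13386/239⌉ − ⌈13192/239⌉ = 57 − 56 = 1
n=69: ⌈(70·194)/239⌉ − ⌈(69·194)/239⌉ = ⌈13580/239⌉ − ⌈13386/239⌉ = 57 − 57 = 0
n=70: ⌈(71·194)/239⌉ − ⌈(70·194)/239⌉ = ⌈13774/239⌉ − ⌈13580/239⌉ = 58 − 57 = 1
n=71: ⌈(72·194)/239⌉ − ⌈(71·194)/239⌉ = ⌈13968/239⌉ − ⌈13774/239⌉ = 59 − 58 = 1
n=72: ⌈(73·194)/239⌉ − ⌈(72·194)/239⌉ = ⌈14162/239⌉ − ⌈13968/239⌉ = 60 − 59 = 1
n=73: ⌈(74·194)/239⌉ − ⌈(73·194)/239⌉ = ⌈14356/239⌉ − ⌈14162/239⌉ = 61 − 60 = 1
n=74: ⌈(75·194)/239⌉ − ⌈(74·194)/239⌉ = ⌈14550/239⌉ − ⌈14356/239⌉ = 61 − 61 = 0
n=75: ⌈(76·194)/239⌉ − ⌈(75·194)/239⌉ = ⌈14744/239⌉ − ⌈14550/239⌉ = 62 − 61 = 1
n=76: ⌈(77·194)/239⌉ − ⌈(76·194)/239⌉ = ⌈14938/239⌉ − ⌈14744/239⌉ = 63 − 62 = 1
n=77: ⌈(78·194)/239⌉ − ⌈(77·194)/239⌉ = ⌈15132/239⌉ − ⌈14938/239⌉ = 64 − 63 = 1
n=78: ⌈(79·194)/239⌉ − ⌈(78·194)/239⌉ = ⌈15326/239⌉ − ⌈15132/239⌉ = 65 − 64 = 1
n=79: ⌈(80·194)/239⌉ − ⌈(79·194)/239⌉ = ⌈15520/239⌉ − ⌈15326/239⌉ = 65 − 65 = 0
n=80: ⌈(81·194)/239⌉ − ⌈(80·194)/239⌉ = ⌈15714/239⌉ − ⌈15520/239⌉ = 66 − 65 = 1
n=81: ⌈(82·194)/239⌉ − ⌈(81·194)/239⌉ = ⌈15908/239⌉ − ⌈15714/239⌉ = 67 − 66 = 1
n=82: ⌈(83·194)/239⌉ − ⌈(82·194)/239⌉ = ⌈16102/239⌉ − ⌈15908/239⌉ = 68 − 67 = 1
n=83: ⌈(84·194)/239⌉ − ⌈(83·194)/239⌉ = ⌈16296/239⌉ − ⌈16102/239⌉ = 69 − 68 = 1
n=84: ⌈(85·194)/239⌉ − ⌈(84·194)/239⌉ = ⌈16490/239⌉ − ⌈16296/239⌉ = 69 − 69 = 0
n=85: ⌈(86·194)/239⌉ − ⌈(85·194)/239⌉ = ⌈16684/239⌉ − ⌈16490/239⌉ = 70 − 69 = 1
n=86: ⌈(87·194)/239⌉ − ⌈(86·194)/239⌉ = ⌈16878/239⌉ − ⌈16684/239⌉ = 71 − 70 = 1
n=87: ⌈(88·194)/239⌉ − ⌈(87·194)/239⌉ = ⌈17072/239⌉ − ⌈16878/239⌉ = 72 − 71 = 1
n=88: ⌈(89·194)/239⌉ − ⌈(88·194)/239⌉ = ⌈17266/239⌉ − ⌈17072/239⌉ = 73 − 72 = 1
n=89: ⌈(90·194)/239⌉ − ⌈(89·194)/239⌉ = ⌈17460/239⌉ − ⌈17266/239⌉ = 74 − 73 = 1
n=90: ⌈(91·194)/239⌉ − ⌈(90·194)/239⌉ = ⌈17654/239⌉ − ⌈17460/239⌉ = 74 − 74 = 0
n=91: ⌈(92·194)/239⌉ − ⌈(91·194)/239⌉ = ⌈17848/239⌉ − ⌈17654/239⌉ = 75 − 74 = 1
n=92: ⌈(93·194)/239⌉ − ⌈(92·194)/239⌉ = ⌈18042/239⌉ − ⌈17848/239⌉ = 76 − 75 = 1
n=93: ⌈(94·194)/239⌉ − ⌈(93·194)/239⌉ = ⌈18236/239⌉ − ⌈18042/239⌉ = 77 − 76 = 1
n=94: ⌈(95·194)/239⌉ − ⌈(94·194)/239⌉ = ⌈18430/239⌉ − ⌈18236/239⌉ = 78 − 77 = 1
n=95: ⌈(96·194)/239⌉ − ⌈(95·194)/239⌉ = ⌈18624/239⌉ − ⌈18430/239⌉ = 78 − 78 = 0

111110111101111011111011110111101111101111011110111110111101111011111011110111101111011111011110
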